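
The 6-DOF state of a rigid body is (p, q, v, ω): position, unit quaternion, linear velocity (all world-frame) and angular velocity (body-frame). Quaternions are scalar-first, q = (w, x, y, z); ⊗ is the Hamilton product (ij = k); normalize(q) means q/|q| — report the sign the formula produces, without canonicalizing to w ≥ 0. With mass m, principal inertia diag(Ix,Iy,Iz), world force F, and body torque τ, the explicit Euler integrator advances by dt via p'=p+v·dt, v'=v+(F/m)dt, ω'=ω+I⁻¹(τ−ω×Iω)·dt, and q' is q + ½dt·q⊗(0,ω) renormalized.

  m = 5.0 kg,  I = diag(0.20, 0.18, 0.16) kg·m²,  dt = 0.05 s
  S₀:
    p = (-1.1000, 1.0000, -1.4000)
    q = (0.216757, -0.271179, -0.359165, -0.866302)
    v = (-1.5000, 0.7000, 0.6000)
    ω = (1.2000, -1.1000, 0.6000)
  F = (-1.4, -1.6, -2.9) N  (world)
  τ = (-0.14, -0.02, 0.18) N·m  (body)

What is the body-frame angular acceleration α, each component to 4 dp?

precession coupling ω×(Iω) = (0.0132, 0.0288, 0.0264)
α = I⁻¹(τ − ω×Iω) = (-0.7660, -0.2711, 0.9600)

α = (-0.7660, -0.2711, 0.9600)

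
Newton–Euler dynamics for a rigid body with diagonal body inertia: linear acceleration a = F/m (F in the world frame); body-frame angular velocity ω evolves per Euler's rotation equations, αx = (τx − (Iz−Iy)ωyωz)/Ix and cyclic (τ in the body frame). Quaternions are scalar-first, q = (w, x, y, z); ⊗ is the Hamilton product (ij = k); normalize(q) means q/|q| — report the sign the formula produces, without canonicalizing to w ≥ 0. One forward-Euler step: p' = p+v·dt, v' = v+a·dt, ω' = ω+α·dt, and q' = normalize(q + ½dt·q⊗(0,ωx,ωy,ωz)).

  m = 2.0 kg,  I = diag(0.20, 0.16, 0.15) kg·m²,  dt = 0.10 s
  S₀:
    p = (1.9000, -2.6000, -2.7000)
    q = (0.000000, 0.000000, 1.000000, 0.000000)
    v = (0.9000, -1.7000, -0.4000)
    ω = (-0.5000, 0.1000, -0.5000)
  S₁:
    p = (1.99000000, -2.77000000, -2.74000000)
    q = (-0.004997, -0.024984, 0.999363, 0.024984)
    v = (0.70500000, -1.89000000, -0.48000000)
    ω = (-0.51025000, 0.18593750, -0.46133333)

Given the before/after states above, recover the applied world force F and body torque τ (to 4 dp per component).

F = (-3.9000, -3.8000, -1.6000)
τ = (-0.0200, 0.1500, 0.0600)

v₁ − v₀ = (-0.19500000, -0.19000000, -0.08000000)
applied force F = (-3.9000, -3.8000, -1.6000)
rate change Δω = (-0.01025000, 0.08593750, 0.03866667)
τ = I·(Δω/dt) + ω₀×(Iω₀) = (-0.0200, 0.1500, 0.0600)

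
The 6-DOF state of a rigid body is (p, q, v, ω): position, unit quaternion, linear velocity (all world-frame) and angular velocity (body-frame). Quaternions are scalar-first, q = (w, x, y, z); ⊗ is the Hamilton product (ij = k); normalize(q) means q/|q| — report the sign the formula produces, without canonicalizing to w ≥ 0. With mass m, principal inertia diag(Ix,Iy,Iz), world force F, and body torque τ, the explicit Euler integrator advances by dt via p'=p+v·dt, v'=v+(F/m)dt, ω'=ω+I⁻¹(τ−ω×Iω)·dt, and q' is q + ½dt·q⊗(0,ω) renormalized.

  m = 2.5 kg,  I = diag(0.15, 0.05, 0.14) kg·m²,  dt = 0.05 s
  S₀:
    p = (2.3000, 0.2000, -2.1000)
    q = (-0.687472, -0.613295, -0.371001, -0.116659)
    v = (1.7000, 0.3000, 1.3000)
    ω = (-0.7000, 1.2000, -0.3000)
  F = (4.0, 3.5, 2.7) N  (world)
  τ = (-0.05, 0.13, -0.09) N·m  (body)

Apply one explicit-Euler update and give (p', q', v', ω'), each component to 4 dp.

linear accel F/m = (1.6000, 1.4000, 1.0800)
p' = p + v·dt = (2.3850, 0.2150, -2.0350)
v + (F/m)dt = (1.7800, 0.3700, 1.3540)
gyro term ω×Iω = (-0.0324, 0.0021, 0.0840)
(τ − ω×Iω)/I = (-0.1173, 2.5580, -1.2429)
new body rate ω' = (-0.7059, 1.3279, -0.3621)
Hamilton product q⊗(0,ω) = (-0.0191030, 0.7325215, -0.9272936, -0.7894131)
updated quaternion q' = (-0.6875, -0.5946, -0.3939, -0.1363)

p' = (2.3850, 0.2150, -2.0350)
q' = (-0.6875, -0.5946, -0.3939, -0.1363)
v' = (1.7800, 0.3700, 1.3540)
ω' = (-0.7059, 1.3279, -0.3621)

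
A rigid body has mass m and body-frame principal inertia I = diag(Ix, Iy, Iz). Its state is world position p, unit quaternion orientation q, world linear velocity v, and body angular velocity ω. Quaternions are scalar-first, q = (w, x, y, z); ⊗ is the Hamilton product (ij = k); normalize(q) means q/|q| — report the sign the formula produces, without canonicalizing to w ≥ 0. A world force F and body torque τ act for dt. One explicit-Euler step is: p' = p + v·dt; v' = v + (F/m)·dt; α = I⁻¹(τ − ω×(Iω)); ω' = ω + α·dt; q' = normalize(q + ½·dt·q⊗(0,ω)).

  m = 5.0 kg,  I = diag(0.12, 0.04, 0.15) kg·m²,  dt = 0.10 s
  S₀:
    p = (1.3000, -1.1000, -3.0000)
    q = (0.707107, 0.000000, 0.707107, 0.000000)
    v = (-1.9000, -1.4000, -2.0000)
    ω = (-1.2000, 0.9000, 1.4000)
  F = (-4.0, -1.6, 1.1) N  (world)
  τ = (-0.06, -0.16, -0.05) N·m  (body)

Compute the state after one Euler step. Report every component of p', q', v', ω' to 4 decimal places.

a = F/m = (-0.8000, -0.3200, 0.2200)
p + v·dt = (1.1100, -1.2400, -3.2000)
v' = v + a·dt = (-1.9800, -1.4320, -1.9780)
precession coupling ω×(Iω) = (0.1386, 0.0504, 0.0864)
angular accel α = (-1.6550, -5.2600, -0.9093)
ω' = ω + α·dt = (-1.3655, 0.3740, 1.3091)
q⊗(0,ω) = (-0.6363963, 0.1414214, 0.6363963, 1.8384782)
q + ½dt·q⊗(0,ω), renormalized = (0.6718, 0.0070, 0.7351, 0.0914)

p' = (1.1100, -1.2400, -3.2000)
q' = (0.6718, 0.0070, 0.7351, 0.0914)
v' = (-1.9800, -1.4320, -1.9780)
ω' = (-1.3655, 0.3740, 1.3091)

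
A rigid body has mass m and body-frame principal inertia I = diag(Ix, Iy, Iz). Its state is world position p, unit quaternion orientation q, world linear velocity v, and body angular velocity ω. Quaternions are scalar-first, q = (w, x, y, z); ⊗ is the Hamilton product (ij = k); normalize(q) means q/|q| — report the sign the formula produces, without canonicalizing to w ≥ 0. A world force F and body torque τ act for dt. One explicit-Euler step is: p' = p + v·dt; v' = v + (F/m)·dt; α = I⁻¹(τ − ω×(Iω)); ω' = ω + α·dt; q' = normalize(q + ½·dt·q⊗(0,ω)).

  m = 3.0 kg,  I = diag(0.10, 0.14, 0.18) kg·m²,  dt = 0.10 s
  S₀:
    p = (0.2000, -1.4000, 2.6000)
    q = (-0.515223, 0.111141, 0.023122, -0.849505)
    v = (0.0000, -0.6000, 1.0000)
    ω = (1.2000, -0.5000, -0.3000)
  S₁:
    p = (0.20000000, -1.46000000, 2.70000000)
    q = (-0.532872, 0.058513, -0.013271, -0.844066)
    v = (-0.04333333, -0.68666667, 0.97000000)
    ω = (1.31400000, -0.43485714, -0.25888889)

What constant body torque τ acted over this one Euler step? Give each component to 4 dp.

τ = (0.1200, 0.1200, 0.0500)

Δω = ω₁−ω₀ = (0.11400000, 0.06514286, 0.04111111)
I·α + gyro = (0.1200, 0.1200, 0.0500)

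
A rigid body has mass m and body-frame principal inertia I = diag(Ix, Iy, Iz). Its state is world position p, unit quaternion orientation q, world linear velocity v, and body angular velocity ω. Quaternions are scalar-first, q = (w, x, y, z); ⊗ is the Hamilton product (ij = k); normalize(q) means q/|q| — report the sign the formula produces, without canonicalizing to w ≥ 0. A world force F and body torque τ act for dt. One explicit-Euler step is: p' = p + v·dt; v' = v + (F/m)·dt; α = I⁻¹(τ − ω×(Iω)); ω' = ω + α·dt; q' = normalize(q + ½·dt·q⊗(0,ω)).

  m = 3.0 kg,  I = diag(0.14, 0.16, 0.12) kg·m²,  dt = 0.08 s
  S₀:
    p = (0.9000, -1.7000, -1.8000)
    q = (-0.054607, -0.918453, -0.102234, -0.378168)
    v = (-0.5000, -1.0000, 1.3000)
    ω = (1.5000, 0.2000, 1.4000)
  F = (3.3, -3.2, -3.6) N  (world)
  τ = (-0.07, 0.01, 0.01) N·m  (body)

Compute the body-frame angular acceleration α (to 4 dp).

α = (-0.4200, -0.2000, 0.0333)

precession coupling ω×(Iω) = (-0.0112, 0.0420, 0.0060)
angular accel α = (-0.4200, -0.2000, 0.0333)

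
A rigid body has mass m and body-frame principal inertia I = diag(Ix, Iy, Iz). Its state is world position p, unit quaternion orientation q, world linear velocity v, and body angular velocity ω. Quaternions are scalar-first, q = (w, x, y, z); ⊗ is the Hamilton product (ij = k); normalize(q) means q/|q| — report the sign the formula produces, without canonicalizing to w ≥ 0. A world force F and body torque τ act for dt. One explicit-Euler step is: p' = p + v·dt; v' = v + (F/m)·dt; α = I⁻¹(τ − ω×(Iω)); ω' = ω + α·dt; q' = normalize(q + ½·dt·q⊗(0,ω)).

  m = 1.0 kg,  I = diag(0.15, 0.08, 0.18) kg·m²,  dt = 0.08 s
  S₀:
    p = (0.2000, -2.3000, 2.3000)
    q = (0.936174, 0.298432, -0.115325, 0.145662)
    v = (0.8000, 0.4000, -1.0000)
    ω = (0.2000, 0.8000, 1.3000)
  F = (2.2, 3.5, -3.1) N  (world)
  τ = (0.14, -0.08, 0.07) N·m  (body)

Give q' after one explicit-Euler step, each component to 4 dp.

q' = (0.9281, 0.2947, -0.0995, 0.2044)

2q̇ = q⊗(0,ω) = (-0.1567870, -0.0792173, 0.3901100, 1.4788368)
q' = normalize(q + ½dt·q⊗(0,ω)) = (0.9281, 0.2947, -0.0995, 0.2044)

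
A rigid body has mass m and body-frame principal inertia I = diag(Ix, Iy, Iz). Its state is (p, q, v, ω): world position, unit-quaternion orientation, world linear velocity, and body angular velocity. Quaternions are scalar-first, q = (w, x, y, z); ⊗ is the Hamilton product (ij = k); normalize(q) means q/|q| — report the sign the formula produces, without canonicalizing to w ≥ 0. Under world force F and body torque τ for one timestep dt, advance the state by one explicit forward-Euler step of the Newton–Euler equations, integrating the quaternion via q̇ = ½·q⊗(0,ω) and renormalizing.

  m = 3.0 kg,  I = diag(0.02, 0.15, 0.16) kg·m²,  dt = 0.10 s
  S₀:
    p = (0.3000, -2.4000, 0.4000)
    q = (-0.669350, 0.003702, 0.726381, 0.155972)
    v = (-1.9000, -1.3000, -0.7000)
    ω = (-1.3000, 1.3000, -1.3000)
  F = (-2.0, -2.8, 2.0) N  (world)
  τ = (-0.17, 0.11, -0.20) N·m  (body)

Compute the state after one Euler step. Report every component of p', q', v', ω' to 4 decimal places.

p' = (0.1100, -2.5300, 0.3300)
q' = (-0.7018, -0.0101, 0.6688, 0.2454)
v' = (-1.9667, -1.3933, -0.6333)
ω' = (-2.0655, 1.5311, -1.2877)

(τ − ω×Iω)/I = (-7.6550, 2.3107, 0.1231)
new body rate ω' = (-2.0655, 1.5311, -1.2877)
2q̇ = q⊗(0,ω) = (-0.7367191, -0.2769039, -1.0681060, 1.8192629)
updated quaternion q' = (-0.7018, -0.0101, 0.6688, 0.2454)
linear accel F/m = (-0.6667, -0.9333, 0.6667)
p + v·dt = (0.1100, -2.5300, 0.3300)
v + (F/m)dt = (-1.9667, -1.3933, -0.6333)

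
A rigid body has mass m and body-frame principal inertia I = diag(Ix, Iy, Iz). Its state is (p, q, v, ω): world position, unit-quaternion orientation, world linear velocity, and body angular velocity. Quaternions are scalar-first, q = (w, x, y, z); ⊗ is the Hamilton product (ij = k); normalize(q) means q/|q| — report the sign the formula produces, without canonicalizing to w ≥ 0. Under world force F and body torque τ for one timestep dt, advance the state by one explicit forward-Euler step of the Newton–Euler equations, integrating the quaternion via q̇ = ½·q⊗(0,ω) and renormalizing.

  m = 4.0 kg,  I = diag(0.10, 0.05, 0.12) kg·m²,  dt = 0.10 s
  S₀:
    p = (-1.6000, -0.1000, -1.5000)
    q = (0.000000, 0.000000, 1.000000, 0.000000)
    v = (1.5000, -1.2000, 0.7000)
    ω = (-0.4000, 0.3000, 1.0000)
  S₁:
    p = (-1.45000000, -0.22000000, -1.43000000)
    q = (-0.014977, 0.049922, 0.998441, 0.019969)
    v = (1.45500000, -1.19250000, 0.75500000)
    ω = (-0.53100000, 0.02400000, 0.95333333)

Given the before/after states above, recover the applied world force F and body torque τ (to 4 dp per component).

velocity change Δv = (-0.04500000, 0.00750000, 0.05500000)
applied force F = (-1.8000, 0.3000, 2.2000)
Δω = ω₁−ω₀ = (-0.13100000, -0.27600000, -0.04666667)
I·α + gyro = (-0.1100, -0.1300, -0.0500)

F = (-1.8000, 0.3000, 2.2000)
τ = (-0.1100, -0.1300, -0.0500)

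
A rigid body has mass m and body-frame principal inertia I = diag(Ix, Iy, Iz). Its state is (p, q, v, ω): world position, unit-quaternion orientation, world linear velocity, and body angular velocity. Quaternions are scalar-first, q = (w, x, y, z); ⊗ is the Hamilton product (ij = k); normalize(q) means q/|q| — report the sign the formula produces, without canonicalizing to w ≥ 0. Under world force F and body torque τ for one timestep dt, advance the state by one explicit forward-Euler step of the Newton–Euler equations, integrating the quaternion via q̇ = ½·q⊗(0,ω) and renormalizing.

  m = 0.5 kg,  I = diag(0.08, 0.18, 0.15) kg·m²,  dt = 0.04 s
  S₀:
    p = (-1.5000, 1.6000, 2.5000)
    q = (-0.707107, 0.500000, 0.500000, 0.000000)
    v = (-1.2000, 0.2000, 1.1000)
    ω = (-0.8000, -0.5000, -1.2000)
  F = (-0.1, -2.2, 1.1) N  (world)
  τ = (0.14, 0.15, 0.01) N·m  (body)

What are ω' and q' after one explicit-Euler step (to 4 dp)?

ω' = (-0.7210, -0.4517, -1.2080)
q' = (-0.6938, 0.4991, 0.5188, 0.0200)

α = I⁻¹(τ − ω×Iω) = (1.9750, 1.2067, -0.2000)
new body rate ω' = (-0.7210, -0.4517, -1.2080)
q⊗(0,ω) = (0.6500000, -0.0343144, 0.9535535, 0.9985284)
q + ½dt·q⊗(0,ω), renormalized = (-0.6938, 0.4991, 0.5188, 0.0200)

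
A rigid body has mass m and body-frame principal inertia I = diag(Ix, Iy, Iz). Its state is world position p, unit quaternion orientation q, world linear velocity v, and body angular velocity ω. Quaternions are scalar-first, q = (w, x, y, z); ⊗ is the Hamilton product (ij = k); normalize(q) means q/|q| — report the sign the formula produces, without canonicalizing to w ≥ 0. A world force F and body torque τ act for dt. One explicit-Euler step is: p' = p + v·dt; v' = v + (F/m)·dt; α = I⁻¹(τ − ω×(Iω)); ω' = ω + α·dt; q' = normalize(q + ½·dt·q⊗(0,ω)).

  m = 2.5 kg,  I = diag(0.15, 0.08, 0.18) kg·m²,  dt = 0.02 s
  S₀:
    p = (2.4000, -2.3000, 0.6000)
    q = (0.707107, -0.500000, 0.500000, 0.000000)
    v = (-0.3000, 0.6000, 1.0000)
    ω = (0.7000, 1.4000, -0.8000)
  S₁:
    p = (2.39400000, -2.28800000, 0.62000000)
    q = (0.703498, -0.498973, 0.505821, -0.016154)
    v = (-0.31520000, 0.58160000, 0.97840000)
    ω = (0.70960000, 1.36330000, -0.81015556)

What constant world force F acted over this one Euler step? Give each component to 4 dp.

F = (-1.9000, -2.3000, -2.7000)

velocity change Δv = (-0.01520000, -0.01840000, -0.02160000)
m·(v₁−v₀)/dt = (-1.9000, -2.3000, -2.7000)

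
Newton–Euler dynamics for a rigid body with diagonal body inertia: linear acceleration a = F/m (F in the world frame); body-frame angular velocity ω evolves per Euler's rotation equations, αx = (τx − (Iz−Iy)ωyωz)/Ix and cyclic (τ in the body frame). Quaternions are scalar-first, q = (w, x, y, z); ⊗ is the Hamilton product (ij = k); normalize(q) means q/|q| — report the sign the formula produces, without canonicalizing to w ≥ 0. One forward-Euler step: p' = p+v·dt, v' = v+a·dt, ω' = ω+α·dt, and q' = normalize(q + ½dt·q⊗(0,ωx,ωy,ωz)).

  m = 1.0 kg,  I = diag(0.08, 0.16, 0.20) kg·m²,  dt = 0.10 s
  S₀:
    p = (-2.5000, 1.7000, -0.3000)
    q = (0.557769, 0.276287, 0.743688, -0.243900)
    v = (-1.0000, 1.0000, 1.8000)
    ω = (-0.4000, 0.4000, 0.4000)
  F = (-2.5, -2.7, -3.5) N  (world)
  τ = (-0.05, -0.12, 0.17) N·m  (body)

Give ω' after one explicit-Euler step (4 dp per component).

ω×(Iω) gyroscopic = (0.0064, 0.0192, -0.0128)
angular accel α = (-0.7050, -0.8700, 0.9140)
ω + α·dt = (-0.4705, 0.3130, 0.4914)

ω' = (-0.4705, 0.3130, 0.4914)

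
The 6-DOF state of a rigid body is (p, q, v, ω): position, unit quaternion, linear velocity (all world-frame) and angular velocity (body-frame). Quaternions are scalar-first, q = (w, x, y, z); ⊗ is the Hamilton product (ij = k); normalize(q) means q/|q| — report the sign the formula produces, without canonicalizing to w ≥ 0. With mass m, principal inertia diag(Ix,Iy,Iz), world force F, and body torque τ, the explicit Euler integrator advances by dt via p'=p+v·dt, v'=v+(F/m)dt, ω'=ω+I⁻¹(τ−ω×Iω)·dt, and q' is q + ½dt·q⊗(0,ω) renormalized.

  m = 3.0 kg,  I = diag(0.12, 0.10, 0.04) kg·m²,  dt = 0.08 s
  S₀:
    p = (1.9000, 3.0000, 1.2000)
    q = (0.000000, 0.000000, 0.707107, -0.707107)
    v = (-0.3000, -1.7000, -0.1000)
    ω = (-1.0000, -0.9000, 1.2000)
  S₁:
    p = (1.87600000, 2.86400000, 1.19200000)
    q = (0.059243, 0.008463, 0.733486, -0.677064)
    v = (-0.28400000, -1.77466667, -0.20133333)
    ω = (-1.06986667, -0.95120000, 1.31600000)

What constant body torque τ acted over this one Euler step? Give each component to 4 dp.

τ = (-0.0400, -0.1600, 0.0400)

rate change Δω = (-0.06986667, -0.05120000, 0.11600000)
applied torque τ = (-0.0400, -0.1600, 0.0400)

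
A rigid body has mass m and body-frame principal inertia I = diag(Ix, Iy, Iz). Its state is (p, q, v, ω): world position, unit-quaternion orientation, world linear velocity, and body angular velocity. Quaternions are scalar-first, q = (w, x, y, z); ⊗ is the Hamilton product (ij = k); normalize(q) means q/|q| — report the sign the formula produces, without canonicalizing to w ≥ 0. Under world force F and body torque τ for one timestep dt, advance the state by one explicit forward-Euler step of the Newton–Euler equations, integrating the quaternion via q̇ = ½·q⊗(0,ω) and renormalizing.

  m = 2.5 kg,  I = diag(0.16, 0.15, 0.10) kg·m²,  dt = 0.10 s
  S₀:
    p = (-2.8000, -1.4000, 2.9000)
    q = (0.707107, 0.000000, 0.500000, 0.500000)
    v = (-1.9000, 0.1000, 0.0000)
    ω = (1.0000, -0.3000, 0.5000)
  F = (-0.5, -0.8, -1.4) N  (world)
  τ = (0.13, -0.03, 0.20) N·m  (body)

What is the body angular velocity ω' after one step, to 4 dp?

α = I⁻¹(τ − ω×Iω) = (0.7656, -0.4000, 1.9700)
new body rate ω' = (1.0766, -0.3400, 0.6970)

ω' = (1.0766, -0.3400, 0.6970)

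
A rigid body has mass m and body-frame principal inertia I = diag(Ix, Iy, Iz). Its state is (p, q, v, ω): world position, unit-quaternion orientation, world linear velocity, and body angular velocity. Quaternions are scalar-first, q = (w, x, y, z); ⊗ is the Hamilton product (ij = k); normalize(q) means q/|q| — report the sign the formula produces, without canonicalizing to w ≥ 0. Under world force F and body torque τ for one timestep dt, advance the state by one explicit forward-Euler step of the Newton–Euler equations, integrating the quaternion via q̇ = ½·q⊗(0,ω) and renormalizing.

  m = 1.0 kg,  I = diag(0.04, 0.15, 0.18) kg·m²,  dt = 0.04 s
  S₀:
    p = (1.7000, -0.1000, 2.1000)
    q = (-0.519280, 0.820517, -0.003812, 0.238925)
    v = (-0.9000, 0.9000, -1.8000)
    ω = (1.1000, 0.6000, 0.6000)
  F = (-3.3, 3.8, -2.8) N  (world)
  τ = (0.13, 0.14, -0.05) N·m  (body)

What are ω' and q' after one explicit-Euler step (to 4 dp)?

gyro term ω×Iω = (0.0108, -0.0924, 0.0726)
angular accel α = (2.9800, 1.5493, -0.6811)
ω' = ω + α·dt = (1.2192, 0.6620, 0.5728)
2q̇ = q⊗(0,ω) = (-1.0436365, -0.7168502, -0.5410607, 0.1849354)
q' = normalize(q + ½dt·q⊗(0,ω)) = (-0.5399, 0.8059, -0.0146, 0.2425)

ω' = (1.2192, 0.6620, 0.5728)
q' = (-0.5399, 0.8059, -0.0146, 0.2425)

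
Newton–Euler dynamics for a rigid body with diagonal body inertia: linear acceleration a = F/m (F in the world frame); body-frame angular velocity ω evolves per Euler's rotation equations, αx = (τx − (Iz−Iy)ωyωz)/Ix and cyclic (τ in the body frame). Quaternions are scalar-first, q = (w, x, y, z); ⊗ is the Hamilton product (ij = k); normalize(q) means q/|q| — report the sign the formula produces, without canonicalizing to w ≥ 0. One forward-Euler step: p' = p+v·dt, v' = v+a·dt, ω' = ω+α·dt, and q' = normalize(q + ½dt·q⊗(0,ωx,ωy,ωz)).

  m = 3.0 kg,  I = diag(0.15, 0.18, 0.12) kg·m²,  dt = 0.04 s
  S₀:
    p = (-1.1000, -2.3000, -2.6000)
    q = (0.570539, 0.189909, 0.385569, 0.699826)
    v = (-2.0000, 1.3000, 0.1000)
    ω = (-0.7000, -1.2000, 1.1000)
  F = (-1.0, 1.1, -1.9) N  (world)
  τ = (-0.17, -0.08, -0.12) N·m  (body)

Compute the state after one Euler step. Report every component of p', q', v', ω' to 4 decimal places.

p' = (-1.1800, -2.2480, -2.5960)
q' = (0.5667, 0.2071, 0.3577, 0.7128)
v' = (-2.0133, 1.3147, 0.0747)
ω' = (-0.7665, -1.2126, 1.0516)

a = F/m = (-0.3333, 0.3667, -0.6333)
new position p' = (-1.1800, -2.2480, -2.5960)
new velocity v' = (-2.0133, 1.3147, 0.0747)
(τ − ω×Iω)/I = (-1.6613, -0.3161, -1.2100)
ω + α·dt = (-0.7665, -1.2126, 1.0516)
Hamilton product q⊗(0,ω) = (-0.1741895, 0.8645398, -1.3834249, 0.6696004)
updated quaternion q' = (0.5667, 0.2071, 0.3577, 0.7128)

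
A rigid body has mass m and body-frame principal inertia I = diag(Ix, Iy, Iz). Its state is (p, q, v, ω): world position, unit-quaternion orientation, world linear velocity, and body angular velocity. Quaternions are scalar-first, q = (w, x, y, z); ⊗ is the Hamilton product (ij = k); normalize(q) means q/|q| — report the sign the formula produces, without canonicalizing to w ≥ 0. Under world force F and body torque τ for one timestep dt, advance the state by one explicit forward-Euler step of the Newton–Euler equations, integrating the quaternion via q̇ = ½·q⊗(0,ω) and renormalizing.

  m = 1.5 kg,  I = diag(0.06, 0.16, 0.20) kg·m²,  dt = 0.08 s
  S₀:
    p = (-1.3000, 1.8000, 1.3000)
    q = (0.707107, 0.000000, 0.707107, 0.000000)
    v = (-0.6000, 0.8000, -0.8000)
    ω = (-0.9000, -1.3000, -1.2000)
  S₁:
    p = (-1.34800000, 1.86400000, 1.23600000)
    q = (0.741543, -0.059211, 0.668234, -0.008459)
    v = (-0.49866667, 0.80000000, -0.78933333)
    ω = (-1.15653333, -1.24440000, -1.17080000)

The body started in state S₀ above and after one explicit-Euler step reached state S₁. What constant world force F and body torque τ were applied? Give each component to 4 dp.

F = (1.9000, 0.0000, 0.2000)
τ = (-0.1300, -0.0400, 0.1900)

Δω = ω₁−ω₀ = (-0.25653333, 0.05560000, 0.02920000)
I·α + gyro = (-0.1300, -0.0400, 0.1900)
velocity change Δv = (0.10133333, 0.00000000, 0.01066667)
m·(v₁−v₀)/dt = (1.9000, 0.0000, 0.2000)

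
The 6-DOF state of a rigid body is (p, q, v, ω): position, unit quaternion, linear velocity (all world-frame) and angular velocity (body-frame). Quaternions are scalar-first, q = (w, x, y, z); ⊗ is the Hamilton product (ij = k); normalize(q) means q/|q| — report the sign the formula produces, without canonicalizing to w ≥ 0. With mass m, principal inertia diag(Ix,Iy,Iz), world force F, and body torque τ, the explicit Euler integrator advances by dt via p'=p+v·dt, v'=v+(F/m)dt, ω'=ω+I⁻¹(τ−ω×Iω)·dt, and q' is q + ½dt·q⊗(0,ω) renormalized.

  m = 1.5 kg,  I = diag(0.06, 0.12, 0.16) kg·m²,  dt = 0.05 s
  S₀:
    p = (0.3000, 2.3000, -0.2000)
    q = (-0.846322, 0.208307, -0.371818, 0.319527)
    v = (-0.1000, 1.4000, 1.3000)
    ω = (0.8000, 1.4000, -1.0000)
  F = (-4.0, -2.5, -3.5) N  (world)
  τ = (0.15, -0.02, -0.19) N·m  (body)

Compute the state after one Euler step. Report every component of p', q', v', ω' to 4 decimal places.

linear accel F/m = (-2.6667, -1.6667, -2.3333)
p + v·dt = (0.2950, 2.3700, -0.1350)
v' = v + a·dt = (-0.2333, 1.3167, 1.1833)
(τ − ω×Iω)/I = (3.4333, -0.8333, -1.6075)
new body rate ω' = (0.9717, 1.3583, -1.0804)
q⊗(0,ω) = (0.6734266, -0.7525774, -0.7209222, 1.4354062)
q + ½dt·q⊗(0,ω), renormalized = (-0.8286, 0.1893, -0.3894, 0.3550)

p' = (0.2950, 2.3700, -0.1350)
q' = (-0.8286, 0.1893, -0.3894, 0.3550)
v' = (-0.2333, 1.3167, 1.1833)
ω' = (0.9717, 1.3583, -1.0804)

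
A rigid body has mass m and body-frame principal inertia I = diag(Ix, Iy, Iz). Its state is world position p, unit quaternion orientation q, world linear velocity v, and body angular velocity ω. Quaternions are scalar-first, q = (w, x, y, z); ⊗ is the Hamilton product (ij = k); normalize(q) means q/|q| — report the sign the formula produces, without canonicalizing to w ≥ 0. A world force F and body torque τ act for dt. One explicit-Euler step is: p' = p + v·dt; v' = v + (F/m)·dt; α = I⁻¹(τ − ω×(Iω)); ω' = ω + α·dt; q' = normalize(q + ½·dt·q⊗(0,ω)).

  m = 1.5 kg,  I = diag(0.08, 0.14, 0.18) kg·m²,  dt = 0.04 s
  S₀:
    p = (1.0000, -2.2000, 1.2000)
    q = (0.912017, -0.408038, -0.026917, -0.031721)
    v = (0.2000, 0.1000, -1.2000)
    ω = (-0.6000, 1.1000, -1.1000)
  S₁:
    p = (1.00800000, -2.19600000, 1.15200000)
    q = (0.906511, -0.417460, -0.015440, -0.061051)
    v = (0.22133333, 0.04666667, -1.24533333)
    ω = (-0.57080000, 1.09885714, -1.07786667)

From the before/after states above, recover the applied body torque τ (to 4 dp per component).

τ = (0.0100, -0.0700, 0.0600)

ω₁ − ω₀ = (0.02920000, -0.00114286, 0.02213333)
ω₀×(Iω₀) = (-0.0484, -0.0660, -0.0396)
τ = I·(Δω/dt) + ω₀×(Iω₀) = (0.0100, -0.0700, 0.0600)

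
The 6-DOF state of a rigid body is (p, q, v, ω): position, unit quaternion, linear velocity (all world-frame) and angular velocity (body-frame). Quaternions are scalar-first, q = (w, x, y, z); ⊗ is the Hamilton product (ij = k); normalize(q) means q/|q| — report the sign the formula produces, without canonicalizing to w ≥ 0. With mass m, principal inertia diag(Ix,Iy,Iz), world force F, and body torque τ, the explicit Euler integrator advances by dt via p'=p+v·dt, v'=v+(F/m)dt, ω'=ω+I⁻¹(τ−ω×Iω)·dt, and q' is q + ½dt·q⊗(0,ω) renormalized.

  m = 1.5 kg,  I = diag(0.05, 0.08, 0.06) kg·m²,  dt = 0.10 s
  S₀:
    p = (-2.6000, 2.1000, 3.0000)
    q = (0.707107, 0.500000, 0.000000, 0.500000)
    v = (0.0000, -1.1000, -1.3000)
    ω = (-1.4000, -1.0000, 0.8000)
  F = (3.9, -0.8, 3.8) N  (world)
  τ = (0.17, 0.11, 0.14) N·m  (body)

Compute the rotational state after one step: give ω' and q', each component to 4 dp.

ω×(Iω) gyroscopic = (0.0160, 0.0112, 0.0420)
(τ − ω×Iω)/I = (3.0800, 1.2350, 1.6333)
new body rate ω' = (-1.0920, -0.8765, 0.9633)
q⊗(0,ω) = (0.3000000, -0.4899498, -1.8071070, 0.0656856)
updated quaternion q' = (0.7189, 0.4734, -0.0900, 0.5010)

ω' = (-1.0920, -0.8765, 0.9633)
q' = (0.7189, 0.4734, -0.0900, 0.5010)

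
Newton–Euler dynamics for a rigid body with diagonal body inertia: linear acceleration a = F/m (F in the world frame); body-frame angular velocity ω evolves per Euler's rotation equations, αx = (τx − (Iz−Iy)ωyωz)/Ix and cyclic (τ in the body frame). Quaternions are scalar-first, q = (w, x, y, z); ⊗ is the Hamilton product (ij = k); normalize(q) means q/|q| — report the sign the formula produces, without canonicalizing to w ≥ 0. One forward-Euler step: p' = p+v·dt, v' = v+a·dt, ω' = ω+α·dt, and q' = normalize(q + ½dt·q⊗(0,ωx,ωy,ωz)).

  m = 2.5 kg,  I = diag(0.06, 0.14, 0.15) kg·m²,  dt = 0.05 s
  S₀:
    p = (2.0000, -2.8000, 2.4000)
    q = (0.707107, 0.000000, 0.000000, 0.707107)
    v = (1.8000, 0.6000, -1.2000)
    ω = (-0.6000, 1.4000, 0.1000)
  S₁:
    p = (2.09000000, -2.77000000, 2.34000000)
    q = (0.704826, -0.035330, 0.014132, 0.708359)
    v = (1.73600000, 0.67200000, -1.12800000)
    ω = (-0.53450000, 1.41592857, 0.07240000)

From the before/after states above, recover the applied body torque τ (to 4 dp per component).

τ = (0.0800, 0.0500, -0.1500)

Δω = ω₁−ω₀ = (0.06550000, 0.01592857, -0.02760000)
precession coupling = (0.0014, 0.0054, -0.0672)
I·α + gyro = (0.0800, 0.0500, -0.1500)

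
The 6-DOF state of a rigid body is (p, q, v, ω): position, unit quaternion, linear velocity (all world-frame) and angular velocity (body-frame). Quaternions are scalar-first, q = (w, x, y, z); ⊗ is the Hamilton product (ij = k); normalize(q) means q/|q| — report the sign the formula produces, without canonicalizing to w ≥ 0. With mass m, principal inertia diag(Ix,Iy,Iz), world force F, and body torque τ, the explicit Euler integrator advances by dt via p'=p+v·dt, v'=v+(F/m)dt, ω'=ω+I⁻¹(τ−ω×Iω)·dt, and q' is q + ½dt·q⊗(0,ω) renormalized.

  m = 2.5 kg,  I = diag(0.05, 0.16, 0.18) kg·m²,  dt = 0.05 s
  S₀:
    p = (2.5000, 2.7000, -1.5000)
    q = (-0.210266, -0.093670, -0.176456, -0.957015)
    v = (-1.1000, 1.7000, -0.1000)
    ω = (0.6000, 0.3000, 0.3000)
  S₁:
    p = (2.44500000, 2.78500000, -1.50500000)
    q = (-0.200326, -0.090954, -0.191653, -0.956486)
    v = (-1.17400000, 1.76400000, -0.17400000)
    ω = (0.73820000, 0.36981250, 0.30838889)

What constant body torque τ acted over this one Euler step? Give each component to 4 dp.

ω₁ − ω₀ = (0.13820000, 0.06981250, 0.00838889)
I·α + gyro = (0.1400, 0.2000, 0.0500)

τ = (0.1400, 0.2000, 0.0500)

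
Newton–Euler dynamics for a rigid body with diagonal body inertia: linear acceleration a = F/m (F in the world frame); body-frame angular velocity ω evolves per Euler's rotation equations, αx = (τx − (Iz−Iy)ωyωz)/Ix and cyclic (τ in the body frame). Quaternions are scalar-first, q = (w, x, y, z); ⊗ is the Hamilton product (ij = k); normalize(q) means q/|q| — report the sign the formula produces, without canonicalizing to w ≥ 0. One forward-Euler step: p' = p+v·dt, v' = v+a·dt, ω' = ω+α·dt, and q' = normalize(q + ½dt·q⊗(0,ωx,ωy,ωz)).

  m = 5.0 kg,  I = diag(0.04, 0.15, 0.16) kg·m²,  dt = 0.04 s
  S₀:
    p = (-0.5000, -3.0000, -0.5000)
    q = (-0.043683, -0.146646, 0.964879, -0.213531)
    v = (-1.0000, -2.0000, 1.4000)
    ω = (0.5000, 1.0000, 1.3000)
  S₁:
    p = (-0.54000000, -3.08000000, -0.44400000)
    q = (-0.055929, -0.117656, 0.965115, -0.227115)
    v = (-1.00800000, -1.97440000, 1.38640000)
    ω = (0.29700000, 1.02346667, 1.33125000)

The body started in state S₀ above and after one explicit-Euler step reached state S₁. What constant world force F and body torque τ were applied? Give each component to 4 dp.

velocity change Δv = (-0.00800000, 0.02560000, -0.01360000)
applied force F = (-1.0000, 3.2000, -1.7000)
Δω = ω₁−ω₀ = (-0.20300000, 0.02346667, 0.03125000)
applied torque τ = (-0.1900, 0.0100, 0.1800)

F = (-1.0000, 3.2000, -1.7000)
τ = (-0.1900, 0.0100, 0.1800)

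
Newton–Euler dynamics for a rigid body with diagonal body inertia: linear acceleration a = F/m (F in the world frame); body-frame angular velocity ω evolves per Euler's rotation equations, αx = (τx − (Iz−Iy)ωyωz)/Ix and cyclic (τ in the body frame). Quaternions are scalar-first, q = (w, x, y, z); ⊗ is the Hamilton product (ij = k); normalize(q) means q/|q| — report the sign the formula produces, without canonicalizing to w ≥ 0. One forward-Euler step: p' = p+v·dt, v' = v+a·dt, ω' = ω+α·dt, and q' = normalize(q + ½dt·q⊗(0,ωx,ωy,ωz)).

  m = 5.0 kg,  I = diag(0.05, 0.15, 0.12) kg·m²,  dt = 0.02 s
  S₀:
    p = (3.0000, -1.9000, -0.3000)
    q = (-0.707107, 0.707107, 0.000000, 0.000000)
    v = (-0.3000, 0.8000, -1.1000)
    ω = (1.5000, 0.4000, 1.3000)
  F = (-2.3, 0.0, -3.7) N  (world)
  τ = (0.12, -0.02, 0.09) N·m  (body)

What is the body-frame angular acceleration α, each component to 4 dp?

ω×(Iω) gyroscopic = (-0.0156, -0.1365, 0.0600)
angular accel α = (2.7120, 0.7767, 0.2500)

α = (2.7120, 0.7767, 0.2500)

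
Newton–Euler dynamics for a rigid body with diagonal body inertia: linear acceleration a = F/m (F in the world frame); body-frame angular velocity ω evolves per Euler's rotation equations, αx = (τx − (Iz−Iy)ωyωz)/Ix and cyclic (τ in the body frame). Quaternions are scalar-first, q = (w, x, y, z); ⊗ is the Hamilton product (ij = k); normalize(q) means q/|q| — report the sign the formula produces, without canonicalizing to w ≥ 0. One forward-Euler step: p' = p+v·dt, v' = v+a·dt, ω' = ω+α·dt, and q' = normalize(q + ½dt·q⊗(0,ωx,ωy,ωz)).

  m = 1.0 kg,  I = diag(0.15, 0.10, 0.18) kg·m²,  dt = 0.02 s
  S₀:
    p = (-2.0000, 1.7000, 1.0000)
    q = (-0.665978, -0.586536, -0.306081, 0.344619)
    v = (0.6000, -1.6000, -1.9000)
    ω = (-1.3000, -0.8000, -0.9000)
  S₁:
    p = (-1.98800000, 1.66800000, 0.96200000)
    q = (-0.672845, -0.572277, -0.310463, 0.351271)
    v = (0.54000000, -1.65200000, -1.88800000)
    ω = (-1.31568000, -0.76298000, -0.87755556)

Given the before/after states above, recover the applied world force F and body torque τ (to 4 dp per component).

velocity change Δv = (-0.06000000, -0.05200000, 0.01200000)
F = m·Δv/dt = (-3.0000, -2.6000, 0.6000)
Δω = ω₁−ω₀ = (-0.01568000, 0.03702000, 0.02244444)
applied torque τ = (-0.0600, 0.1500, 0.1500)

F = (-3.0000, -2.6000, 0.6000)
τ = (-0.0600, 0.1500, 0.1500)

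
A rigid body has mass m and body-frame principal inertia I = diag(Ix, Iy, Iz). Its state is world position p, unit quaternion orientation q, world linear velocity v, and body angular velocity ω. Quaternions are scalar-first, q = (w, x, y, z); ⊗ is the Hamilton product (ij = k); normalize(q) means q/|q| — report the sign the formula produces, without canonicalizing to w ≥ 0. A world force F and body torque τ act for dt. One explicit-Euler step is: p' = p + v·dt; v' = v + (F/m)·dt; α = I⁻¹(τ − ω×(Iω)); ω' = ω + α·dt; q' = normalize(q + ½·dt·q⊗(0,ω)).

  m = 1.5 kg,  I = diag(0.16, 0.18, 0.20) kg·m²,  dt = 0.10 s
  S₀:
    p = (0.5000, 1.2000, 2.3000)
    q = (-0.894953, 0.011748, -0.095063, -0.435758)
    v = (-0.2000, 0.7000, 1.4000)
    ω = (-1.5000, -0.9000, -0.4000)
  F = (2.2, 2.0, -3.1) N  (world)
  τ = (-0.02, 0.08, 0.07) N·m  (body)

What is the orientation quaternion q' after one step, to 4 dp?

q' = (-0.9034, 0.0609, -0.0218, -0.4238)

q⊗(0,ω) = (-0.2422379, 0.9882725, 1.4637939, 0.2048135)
q + ½dt·q⊗(0,ω), renormalized = (-0.9034, 0.0609, -0.0218, -0.4238)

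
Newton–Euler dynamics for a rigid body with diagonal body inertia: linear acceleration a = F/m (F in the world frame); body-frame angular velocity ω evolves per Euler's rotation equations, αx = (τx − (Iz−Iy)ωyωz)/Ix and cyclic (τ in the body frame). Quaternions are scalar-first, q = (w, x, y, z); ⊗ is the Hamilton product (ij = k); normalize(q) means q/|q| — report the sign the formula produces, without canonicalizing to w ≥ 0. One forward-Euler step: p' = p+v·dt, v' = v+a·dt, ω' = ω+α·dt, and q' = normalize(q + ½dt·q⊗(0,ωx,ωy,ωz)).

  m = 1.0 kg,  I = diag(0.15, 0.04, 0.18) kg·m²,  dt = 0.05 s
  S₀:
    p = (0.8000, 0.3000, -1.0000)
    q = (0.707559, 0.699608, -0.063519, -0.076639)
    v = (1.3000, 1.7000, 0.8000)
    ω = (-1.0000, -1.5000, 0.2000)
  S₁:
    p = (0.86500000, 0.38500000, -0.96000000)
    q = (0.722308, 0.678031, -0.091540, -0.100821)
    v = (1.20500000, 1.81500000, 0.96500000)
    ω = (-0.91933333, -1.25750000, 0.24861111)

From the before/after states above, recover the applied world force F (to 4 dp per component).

velocity change Δv = (-0.09500000, 0.11500000, 0.16500000)
m·(v₁−v₀)/dt = (-1.9000, 2.3000, 3.3000)

F = (-1.9000, 2.3000, 3.3000)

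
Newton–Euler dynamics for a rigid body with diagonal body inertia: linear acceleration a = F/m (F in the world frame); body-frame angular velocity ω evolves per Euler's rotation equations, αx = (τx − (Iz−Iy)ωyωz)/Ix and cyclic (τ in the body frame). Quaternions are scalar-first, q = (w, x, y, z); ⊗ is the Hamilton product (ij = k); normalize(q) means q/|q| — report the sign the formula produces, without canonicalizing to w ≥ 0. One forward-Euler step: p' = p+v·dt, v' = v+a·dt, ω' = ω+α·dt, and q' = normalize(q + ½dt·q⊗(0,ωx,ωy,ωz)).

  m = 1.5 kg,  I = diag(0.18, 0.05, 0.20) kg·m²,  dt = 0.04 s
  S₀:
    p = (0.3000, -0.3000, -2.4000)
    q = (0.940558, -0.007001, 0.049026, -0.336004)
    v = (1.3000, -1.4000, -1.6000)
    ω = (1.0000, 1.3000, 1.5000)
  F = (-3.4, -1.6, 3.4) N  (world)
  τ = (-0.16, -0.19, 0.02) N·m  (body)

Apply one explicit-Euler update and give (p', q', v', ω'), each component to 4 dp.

α = I⁻¹(τ − ω×Iω) = (-2.5139, -3.2000, 0.9450)
ω' = ω + α·dt = (0.8994, 1.1720, 1.5378)
2q̇ = q⊗(0,ω) = (0.4472732, 1.4509022, 0.8972229, 1.3527097)
q' = normalize(q + ½dt·q⊗(0,ω)) = (0.9486, 0.0220, 0.0669, -0.3086)
p + v·dt = (0.3520, -0.3560, -2.4640)
v + (F/m)dt = (1.2093, -1.4427, -1.5093)

p' = (0.3520, -0.3560, -2.4640)
q' = (0.9486, 0.0220, 0.0669, -0.3086)
v' = (1.2093, -1.4427, -1.5093)
ω' = (0.8994, 1.1720, 1.5378)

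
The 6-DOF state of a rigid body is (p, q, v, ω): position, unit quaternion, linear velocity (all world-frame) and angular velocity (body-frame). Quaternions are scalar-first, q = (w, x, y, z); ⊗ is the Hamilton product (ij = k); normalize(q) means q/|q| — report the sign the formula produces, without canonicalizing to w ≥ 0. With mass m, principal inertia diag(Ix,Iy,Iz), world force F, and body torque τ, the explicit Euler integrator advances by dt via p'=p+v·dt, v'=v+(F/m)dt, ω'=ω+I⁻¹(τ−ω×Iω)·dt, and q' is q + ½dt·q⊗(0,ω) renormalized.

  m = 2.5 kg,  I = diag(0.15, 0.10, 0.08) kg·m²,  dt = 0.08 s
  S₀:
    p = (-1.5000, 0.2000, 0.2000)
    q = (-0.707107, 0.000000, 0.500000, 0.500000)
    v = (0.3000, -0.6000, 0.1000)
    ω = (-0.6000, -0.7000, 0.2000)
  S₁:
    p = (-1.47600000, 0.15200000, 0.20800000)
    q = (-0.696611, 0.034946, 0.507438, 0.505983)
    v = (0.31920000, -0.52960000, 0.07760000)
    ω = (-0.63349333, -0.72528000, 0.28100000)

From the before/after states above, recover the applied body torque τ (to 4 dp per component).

rate change Δω = (-0.03349333, -0.02528000, 0.08100000)
gyro term ω₀×Iω₀ = (0.0028, -0.0084, -0.0210)
applied torque τ = (-0.0600, -0.0400, 0.0600)

τ = (-0.0600, -0.0400, 0.0600)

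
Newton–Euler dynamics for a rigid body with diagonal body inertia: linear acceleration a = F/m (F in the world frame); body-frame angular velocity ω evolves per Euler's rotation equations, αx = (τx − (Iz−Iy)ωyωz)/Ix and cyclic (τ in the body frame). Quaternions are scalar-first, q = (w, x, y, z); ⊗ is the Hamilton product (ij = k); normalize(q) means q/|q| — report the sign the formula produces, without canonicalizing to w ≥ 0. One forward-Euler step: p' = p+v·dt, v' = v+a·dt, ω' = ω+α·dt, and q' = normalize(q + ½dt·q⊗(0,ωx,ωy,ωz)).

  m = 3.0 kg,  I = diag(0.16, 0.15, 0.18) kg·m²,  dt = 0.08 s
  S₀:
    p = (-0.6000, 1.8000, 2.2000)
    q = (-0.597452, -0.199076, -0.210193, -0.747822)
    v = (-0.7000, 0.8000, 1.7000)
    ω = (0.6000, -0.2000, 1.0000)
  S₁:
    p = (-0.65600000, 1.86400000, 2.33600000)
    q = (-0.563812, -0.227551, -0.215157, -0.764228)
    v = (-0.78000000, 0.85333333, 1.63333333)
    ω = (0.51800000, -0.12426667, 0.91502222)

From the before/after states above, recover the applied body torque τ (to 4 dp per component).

ω₁ − ω₀ = (-0.08200000, 0.07573333, -0.08497778)
τ = I·(Δω/dt) + ω₀×(Iω₀) = (-0.1700, 0.1300, -0.1900)

τ = (-0.1700, 0.1300, -0.1900)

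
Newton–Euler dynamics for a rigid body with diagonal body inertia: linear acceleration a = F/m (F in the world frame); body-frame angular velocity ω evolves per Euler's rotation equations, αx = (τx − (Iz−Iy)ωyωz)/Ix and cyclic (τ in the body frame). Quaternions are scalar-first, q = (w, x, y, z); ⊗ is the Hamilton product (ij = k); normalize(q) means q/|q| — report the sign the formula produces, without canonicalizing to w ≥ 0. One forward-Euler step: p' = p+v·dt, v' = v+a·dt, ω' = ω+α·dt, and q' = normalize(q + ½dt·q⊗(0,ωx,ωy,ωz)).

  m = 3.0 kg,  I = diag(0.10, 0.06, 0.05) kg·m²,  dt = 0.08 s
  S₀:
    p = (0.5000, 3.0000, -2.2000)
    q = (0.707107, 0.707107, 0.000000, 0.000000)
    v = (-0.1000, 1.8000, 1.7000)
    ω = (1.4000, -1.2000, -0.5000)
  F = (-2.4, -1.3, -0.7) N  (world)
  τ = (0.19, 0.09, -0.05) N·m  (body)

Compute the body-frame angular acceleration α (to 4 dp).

α = (1.9600, 2.0833, -2.3440)

precession coupling ω×(Iω) = (-0.0060, -0.0350, 0.0672)
(τ − ω×Iω)/I = (1.9600, 2.0833, -2.3440)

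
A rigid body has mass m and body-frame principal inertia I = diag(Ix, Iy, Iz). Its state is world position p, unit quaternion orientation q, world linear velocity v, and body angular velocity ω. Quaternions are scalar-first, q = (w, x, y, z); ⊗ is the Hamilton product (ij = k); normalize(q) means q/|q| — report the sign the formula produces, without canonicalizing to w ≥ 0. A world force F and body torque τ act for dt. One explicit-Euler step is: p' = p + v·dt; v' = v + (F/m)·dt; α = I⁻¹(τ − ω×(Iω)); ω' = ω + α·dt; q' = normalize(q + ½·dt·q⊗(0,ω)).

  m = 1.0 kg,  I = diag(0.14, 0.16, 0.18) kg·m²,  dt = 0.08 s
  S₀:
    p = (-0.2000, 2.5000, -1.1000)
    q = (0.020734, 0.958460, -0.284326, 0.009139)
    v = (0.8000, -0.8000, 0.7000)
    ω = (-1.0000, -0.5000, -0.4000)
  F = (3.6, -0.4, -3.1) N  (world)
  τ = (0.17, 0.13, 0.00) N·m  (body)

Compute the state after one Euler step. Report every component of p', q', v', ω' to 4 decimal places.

new position p' = (-0.1360, 2.4360, -1.0440)
v' = v + a·dt = (1.0880, -0.8320, 0.4520)
gyro term ω×Iω = (0.0040, -0.0160, 0.0100)
α = I⁻¹(τ − ω×Iω) = (1.1857, 0.9125, -0.0556)
new body rate ω' = (-0.9051, -0.4270, -0.4044)
q⊗(0,ω) = (0.8199526, 0.0975659, 0.3638780, -0.7718496)
updated quaternion q' = (0.0535, 0.9613, -0.2695, -0.0217)

p' = (-0.1360, 2.4360, -1.0440)
q' = (0.0535, 0.9613, -0.2695, -0.0217)
v' = (1.0880, -0.8320, 0.4520)
ω' = (-0.9051, -0.4270, -0.4044)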